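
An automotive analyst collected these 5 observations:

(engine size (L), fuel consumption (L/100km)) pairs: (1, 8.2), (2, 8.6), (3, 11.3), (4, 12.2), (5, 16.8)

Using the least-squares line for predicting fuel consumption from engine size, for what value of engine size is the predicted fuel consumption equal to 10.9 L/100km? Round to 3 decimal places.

n = 5, Σx = 15, Σy = 57.1, Σxy = 192.1, Σx² = 55
Sxx = Σx² − (Σx)²/n = 55 − 45 = 10
Sxy = Σxy − (Σx)(Σy)/n = 192.1 − 171.3 = 20.8
b = Sxy/Sxx = 20.8/10 = 2.08
a = ȳ − b·x̄ = 11.42 − 2.08·3 = 5.18
Set a + b·x = 10.9: x = (10.9 − 5.18) / 2.08 = 2.75

2.750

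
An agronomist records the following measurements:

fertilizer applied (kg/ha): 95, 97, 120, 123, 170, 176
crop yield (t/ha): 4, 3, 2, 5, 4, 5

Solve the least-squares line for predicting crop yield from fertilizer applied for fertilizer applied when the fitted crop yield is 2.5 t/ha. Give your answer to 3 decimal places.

n = 6, Σx = 781, Σy = 23, Σxy = 3086, Σx² = 107839
Sxx = Σx² − (Σx)²/n = 107839 − 101660.166667 = 6178.833333
Sxy = Σxy − (Σx)(Σy)/n = 3086 − 2993.833333 = 92.166667
b = Sxy/Sxx = 92.166667/6178.833333 = 0.014917
a = ȳ − b·x̄ = 3.833333 − 0.014917·130.166667 = 1.891700
Set a + b·x = 2.5: x = (2.5 − 1.891700) / 0.014917 = 40.780289

40.780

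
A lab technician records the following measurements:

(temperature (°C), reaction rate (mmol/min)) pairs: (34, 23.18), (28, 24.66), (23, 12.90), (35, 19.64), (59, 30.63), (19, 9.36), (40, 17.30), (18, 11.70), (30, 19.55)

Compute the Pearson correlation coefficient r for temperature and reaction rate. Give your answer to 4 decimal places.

n = 9, Σx = 286, Σy = 168.92, Σxy = 5936.81, Σx² = 10360, Σy² = 3541.7566
Sxx = Σx² − (Σx)²/n = 10360 − 9088.444444 = 1271.555556
Sxy = Σxy − (Σx)(Σy)/n = 5936.81 − 5367.902222 = 568.907778
Syy = Σy² − (Σy)²/n = 3541.7566 − 3170.440711 = 371.315889
r = Sxy/√(Sxx·Syy) = 568.907778/√(472148.781383) = 568.907778/687.130833 = 0.827947

0.8279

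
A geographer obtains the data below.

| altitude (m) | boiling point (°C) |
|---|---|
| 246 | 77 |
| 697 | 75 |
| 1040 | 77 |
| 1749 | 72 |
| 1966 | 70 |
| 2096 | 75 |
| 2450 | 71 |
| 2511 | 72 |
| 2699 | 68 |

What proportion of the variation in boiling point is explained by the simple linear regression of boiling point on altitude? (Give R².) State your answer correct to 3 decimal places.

n = 9, Σx = 15454, Σy = 657, Σxy = 1110319, Σx² = 32537520, Σy² = 48041
Sxx = Σx² − (Σx)²/n = 32537520 − 26536235.111111 = 6001284.888889
Sxy = Σxy − (Σx)(Σy)/n = 1110319 − 1128142 = -17823
Syy = Σy² − (Σy)²/n = 48041 − 47961 = 80
R² = Sxy²/(Sxx·Syy) = (-17823)²/(6001284.888889·80) = 0.661649

0.662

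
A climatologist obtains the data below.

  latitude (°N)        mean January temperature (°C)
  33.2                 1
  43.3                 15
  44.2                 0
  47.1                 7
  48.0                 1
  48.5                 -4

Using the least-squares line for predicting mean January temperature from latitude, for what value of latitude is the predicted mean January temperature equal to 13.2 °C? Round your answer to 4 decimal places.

n = 6, Σx = 264.3, Σy = 20, Σxy = 866.4, Σx² = 11805.43
Sxx = Σx² − (Σx)²/n = 11805.43 − 11642.415 = 163.015
Sxy = Σxy − (Σx)(Σy)/n = 866.4 − 881 = -14.6
b = Sxy/Sxx = -14.6/163.015 = -0.089562
a = ȳ − b·x̄ = 3.333333 − (-0.089562)·44.05 = 7.278553
Set a + b·x = 13.2: x = (13.2 − 7.278553) / (-0.089562) = -66.115388

-66.1154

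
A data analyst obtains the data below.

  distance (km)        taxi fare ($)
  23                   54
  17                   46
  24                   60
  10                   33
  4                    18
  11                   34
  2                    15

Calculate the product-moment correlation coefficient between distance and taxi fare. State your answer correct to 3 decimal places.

n = 7, Σx = 91, Σy = 260, Σxy = 4270, Σx² = 1635, Σy² = 11426
Sxx = Σx² − (Σx)²/n = 1635 − 1183 = 452
Sxy = Σxy − (Σx)(Σy)/n = 4270 − 3380 = 890
Syy = Σy² − (Σy)²/n = 11426 − 9657.142857 = 1768.857143
r = Sxy/√(Sxx·Syy) = 890/√(799523.428571) = 890/894.160740 = 0.995347

0.995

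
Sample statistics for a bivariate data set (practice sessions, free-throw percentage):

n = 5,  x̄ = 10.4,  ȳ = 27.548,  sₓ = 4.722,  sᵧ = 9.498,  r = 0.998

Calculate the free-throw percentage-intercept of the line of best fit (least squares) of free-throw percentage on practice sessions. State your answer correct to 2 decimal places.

b = r · sᵧ/sₓ = 0.998 · 9.498/4.722 = 2.007413
a = ȳ − b·x̄ = 27.548 − 2.007413·10.4 = 6.670905

6.67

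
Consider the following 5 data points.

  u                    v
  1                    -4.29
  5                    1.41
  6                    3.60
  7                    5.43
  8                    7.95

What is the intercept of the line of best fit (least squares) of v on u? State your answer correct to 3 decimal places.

-6.395

n = 5, Σx = 27, Σy = 14.1, Σxy = 125.97, Σx² = 175
Sxx = Σx² − (Σx)²/n = 175 − 145.8 = 29.2
Sxy = Σxy − (Σx)(Σy)/n = 125.97 − 76.14 = 49.83
b = Sxy/Sxx = 49.83/29.2 = 1.706507
a = ȳ − b·x̄ = 2.82 − 1.706507·5.4 = -6.395137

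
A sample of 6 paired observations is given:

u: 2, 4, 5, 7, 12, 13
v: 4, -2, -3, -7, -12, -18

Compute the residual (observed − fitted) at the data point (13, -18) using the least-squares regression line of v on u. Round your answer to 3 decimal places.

-1.653

n = 6, Σx = 43, Σy = -38, Σxy = -442, Σx² = 407
Sxx = Σx² − (Σx)²/n = 407 − 308.166667 = 98.833333
Sxy = Σxy − (Σx)(Σy)/n = -442 − (-272.333333) = -169.666667
b = Sxy/Sxx = -169.666667/98.833333 = -1.716695
a = ȳ − b·x̄ = -6.333333 − (-1.716695)·7.166667 = 5.969646
ŷ(13) = 5.969646 + (-1.716695)·13 = -16.347386
residual = y − ŷ = -18 − (-16.347386) = -1.652614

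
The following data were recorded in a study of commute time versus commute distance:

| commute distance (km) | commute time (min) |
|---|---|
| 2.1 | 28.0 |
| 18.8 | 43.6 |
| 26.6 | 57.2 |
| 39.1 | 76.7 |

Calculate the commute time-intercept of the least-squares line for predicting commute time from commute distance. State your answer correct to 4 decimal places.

22.7856

n = 4, Σx = 86.6, Σy = 205.5, Σxy = 5398.97, Σx² = 2594.22
Sxx = Σx² − (Σx)²/n = 2594.22 − 1874.89 = 719.33
Sxy = Σxy − (Σx)(Σy)/n = 5398.97 − 4449.075 = 949.895
b = Sxy/Sxx = 949.895/719.33 = 1.320527
a = ȳ − b·x̄ = 51.375 − 1.320527·21.65 = 22.785581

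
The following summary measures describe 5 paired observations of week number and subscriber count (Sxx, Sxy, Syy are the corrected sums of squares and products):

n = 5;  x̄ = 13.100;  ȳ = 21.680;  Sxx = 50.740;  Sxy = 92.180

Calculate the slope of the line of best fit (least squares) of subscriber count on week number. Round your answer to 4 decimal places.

b = Sxy/Sxx = 92.18/50.74 = 1.816713

1.8167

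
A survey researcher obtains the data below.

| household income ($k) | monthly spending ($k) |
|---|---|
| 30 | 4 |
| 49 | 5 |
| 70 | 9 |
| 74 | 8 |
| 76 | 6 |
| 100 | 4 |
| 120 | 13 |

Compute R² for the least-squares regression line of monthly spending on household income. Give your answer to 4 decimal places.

0.3981

n = 7, Σx = 519, Σy = 49, Σxy = 4003, Σx² = 43853, Σy² = 407
Sxx = Σx² − (Σx)²/n = 43853 − 38480.142857 = 5372.857143
Sxy = Σxy − (Σx)(Σy)/n = 4003 − 3633 = 370
Syy = Σy² − (Σy)²/n = 407 − 343 = 64
R² = Sxy²/(Sxx·Syy) = (370)²/(5372.857143·64) = 0.398124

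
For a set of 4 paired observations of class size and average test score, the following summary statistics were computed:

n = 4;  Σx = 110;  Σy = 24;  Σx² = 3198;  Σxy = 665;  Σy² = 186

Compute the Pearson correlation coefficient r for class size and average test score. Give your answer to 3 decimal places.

Sxx = Σx² − (Σx)²/n = 3198 − 3025 = 173
Sxy = Σxy − (Σx)(Σy)/n = 665 − 660 = 5
Syy = Σy² − (Σy)²/n = 186 − 144 = 42
r = Sxy/√(Sxx·Syy) = 5/√(7266) = 5/85.240835 = 0.058657

0.059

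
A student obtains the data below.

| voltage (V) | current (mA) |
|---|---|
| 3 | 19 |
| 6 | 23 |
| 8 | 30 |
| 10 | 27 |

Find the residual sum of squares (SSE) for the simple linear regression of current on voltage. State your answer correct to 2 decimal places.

18.26

n = 4, Σx = 27, Σy = 99, Σxy = 705, Σx² = 209, Σy² = 2519
Sxx = Σx² − (Σx)²/n = 209 − 182.25 = 26.75
Sxy = Σxy − (Σx)(Σy)/n = 705 − 668.25 = 36.75
Syy = Σy² − (Σy)²/n = 2519 − 2450.25 = 68.75
b = Sxy/Sxx = 36.75/26.75 = 1.373832
SSE = Syy − b·Sxy = 68.75 − 1.373832·36.75 = 18.261682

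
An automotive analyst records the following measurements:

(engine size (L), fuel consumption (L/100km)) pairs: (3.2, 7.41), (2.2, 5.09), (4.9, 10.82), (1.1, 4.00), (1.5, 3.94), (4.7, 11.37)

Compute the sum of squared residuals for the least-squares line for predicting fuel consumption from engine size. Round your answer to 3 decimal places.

n = 6, Σx = 17.6, Σy = 42.63, Σxy = 151.677, Σx² = 64.64, Σy² = 358.6891
Sxx = Σx² − (Σx)²/n = 64.64 − 51.626667 = 13.013333
Sxy = Σxy − (Σx)(Σy)/n = 151.677 − 125.048 = 26.629
Syy = Σy² − (Σy)²/n = 358.6891 − 302.88615 = 55.80295
b = Sxy/Sxx = 26.629/13.013333 = 2.046286
SSE = Syy − b·Sxy = 55.80295 − 2.046286·26.629 = 1.312404

1.312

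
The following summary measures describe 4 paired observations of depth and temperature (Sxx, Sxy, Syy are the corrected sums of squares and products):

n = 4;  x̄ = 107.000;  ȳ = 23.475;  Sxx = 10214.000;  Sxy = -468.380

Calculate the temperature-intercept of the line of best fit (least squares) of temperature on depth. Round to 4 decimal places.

b = Sxy/Sxx = -468.38/10214 = -0.045857
a = ȳ − b·x̄ = 23.475 − (-0.045857)·107 = 28.381663

28.3817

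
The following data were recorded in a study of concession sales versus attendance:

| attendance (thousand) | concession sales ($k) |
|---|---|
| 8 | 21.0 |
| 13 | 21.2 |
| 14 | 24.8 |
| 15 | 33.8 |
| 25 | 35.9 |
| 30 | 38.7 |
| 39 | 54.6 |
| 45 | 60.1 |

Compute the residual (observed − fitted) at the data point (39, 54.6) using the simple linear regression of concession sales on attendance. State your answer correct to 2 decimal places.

n = 8, Σx = 189, Σy = 290.1, Σxy = 8190.2, Σx² = 5725
Sxx = Σx² − (Σx)²/n = 5725 − 4465.125 = 1259.875
Sxy = Σxy − (Σx)(Σy)/n = 8190.2 − 6853.6125 = 1336.5875
b = Sxy/Sxx = 1336.5875/1259.875 = 1.060889
a = ȳ − b·x̄ = 36.2625 − 1.060889·23.625 = 11.198998
ŷ(39) = 11.198998 + 1.060889·39 = 52.573668
residual = y − ŷ = 54.6 − 52.573668 = 2.026332

2.03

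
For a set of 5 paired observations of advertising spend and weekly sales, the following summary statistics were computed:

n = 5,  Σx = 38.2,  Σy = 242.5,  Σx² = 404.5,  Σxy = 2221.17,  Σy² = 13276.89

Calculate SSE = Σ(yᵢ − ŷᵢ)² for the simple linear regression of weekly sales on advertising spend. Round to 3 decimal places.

Sxx = Σx² − (Σx)²/n = 404.5 − 291.848 = 112.652
Sxy = Σxy − (Σx)(Σy)/n = 2221.17 − 1852.7 = 368.47
Syy = Σy² − (Σy)²/n = 13276.89 − 11761.25 = 1515.64
b = Sxy/Sxx = 368.47/112.652 = 3.270870
SSE = Syy − b·Sxy = 1515.64 − 3.270870·368.47 = 310.422686

310.423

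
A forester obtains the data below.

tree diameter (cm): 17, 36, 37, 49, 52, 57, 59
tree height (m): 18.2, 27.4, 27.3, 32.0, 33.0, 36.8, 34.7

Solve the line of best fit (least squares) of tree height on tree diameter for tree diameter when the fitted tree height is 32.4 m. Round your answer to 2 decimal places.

n = 7, Σx = 307, Σy = 209.4, Σxy = 9734.8, Σx² = 14789
Sxx = Σx² − (Σx)²/n = 14789 − 13464.142857 = 1324.857143
Sxy = Σxy − (Σx)(Σy)/n = 9734.8 − 9183.685714 = 551.114286
b = Sxy/Sxx = 551.114286/1324.857143 = 0.415980
a = ȳ − b·x̄ = 29.914286 − 0.415980·43.857143 = 11.670584
Set a + b·x = 32.4: x = (32.4 − 11.670584) / 0.415980 = 49.832703

49.83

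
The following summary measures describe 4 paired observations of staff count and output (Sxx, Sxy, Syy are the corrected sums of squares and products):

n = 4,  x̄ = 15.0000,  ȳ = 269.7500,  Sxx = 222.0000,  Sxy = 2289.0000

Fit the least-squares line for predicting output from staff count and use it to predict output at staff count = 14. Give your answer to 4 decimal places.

b = Sxy/Sxx = 2289/222 = 10.310811
a = ȳ − b·x̄ = 269.75 − 10.310811·15 = 115.087838
ŷ(14) = a + b·14 = 115.087838 + 10.310811·14 = 259.439189

259.4392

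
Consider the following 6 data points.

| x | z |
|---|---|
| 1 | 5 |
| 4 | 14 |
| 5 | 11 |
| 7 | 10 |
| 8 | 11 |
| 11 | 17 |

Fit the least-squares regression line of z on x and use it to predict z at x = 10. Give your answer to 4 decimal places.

14.8667

n = 6, Σx = 36, Σy = 68, Σxy = 461, Σx² = 276
Sxx = Σx² − (Σx)²/n = 276 − 216 = 60
Sxy = Σxy − (Σx)(Σy)/n = 461 − 408 = 53
b = Sxy/Sxx = 53/60 = 0.883333
a = ȳ − b·x̄ = 11.333333 − 0.883333·6 = 6.033333
ŷ(10) = a + b·10 = 6.033333 + 0.883333·10 = 14.866667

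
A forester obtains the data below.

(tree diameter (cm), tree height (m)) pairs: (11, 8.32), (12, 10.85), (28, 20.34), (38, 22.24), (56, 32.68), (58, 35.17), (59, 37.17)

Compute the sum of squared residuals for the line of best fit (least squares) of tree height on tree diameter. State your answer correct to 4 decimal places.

12.4653

n = 7, Σx = 262, Σy = 166.77, Σxy = 7699.33, Σx² = 12474, Σy² = 4781.7983
Sxx = Σx² − (Σx)²/n = 12474 − 9806.285714 = 2667.714286
Sxy = Σxy − (Σx)(Σy)/n = 7699.33 − 6241.962857 = 1457.367143
Syy = Σy² − (Σy)²/n = 4781.7983 − 3973.176129 = 808.622171
b = Sxy/Sxx = 1457.367143/2667.714286 = 0.546298
SSE = Syy − b·Sxy = 808.622171 − 0.546298·1457.367143 = 12.465326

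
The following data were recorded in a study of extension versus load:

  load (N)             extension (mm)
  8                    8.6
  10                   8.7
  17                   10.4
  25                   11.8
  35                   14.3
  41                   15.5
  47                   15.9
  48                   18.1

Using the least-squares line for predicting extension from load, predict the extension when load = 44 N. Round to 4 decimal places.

16.1986

n = 8, Σx = 231, Σy = 103.3, Σxy = 3379.7, Σx² = 8497
Sxx = Σx² − (Σx)²/n = 8497 − 6670.125 = 1826.875
Sxy = Σxy − (Σx)(Σy)/n = 3379.7 − 2982.7875 = 396.9125
b = Sxy/Sxx = 396.9125/1826.875 = 0.217263
a = ȳ − b·x̄ = 12.9125 − 0.217263·28.875 = 6.639028
ŷ(44) = a + b·44 = 6.639028 + 0.217263·44 = 16.198604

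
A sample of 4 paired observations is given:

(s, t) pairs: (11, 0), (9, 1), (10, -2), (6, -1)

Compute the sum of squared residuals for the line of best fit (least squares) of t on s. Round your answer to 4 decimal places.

n = 4, Σx = 36, Σy = -2, Σxy = -17, Σx² = 338, Σy² = 6
Sxx = Σx² − (Σx)²/n = 338 − 324 = 14
Sxy = Σxy − (Σx)(Σy)/n = -17 − (-18) = 1
Syy = Σy² − (Σy)²/n = 6 − 1 = 5
b = Sxy/Sxx = 1/14 = 0.071429
SSE = Syy − b·Sxy = 5 − 0.071429·1 = 4.928571

4.9286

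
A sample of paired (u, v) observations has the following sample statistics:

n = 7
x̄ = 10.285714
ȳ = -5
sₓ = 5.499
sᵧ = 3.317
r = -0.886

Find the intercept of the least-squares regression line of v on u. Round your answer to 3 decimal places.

0.497

b = r · sᵧ/sₓ = -0.886 · 3.317/5.499 = -0.534436
a = ȳ − b·x̄ = -5 − (-0.534436)·10.285714 = 0.497053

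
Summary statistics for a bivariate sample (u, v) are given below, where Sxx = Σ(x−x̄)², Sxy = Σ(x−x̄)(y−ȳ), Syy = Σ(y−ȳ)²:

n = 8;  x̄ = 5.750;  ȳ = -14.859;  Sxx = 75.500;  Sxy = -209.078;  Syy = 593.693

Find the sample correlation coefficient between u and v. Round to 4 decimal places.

r = Sxy/√(Sxx·Syy) = -209.078/√(44823.8215) = -209.078/211.716370 = -0.987538

-0.9875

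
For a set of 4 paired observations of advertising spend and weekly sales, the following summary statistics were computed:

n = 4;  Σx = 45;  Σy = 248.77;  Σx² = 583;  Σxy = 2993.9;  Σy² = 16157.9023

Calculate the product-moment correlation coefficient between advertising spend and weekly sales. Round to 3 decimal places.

Sxx = Σx² − (Σx)²/n = 583 − 506.25 = 76.75
Sxy = Σxy − (Σx)(Σy)/n = 2993.9 − 2798.6625 = 195.2375
Syy = Σy² − (Σy)²/n = 16157.9023 − 15471.628225 = 686.274075
r = Sxy/√(Sxx·Syy) = 195.2375/√(52671.535256) = 195.2375/229.502800 = 0.850698

0.851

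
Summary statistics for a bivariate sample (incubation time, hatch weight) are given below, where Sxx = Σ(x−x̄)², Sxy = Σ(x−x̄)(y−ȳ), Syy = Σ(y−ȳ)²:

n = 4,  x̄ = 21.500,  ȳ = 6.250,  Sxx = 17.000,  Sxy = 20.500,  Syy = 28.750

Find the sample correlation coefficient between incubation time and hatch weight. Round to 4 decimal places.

0.9273

r = Sxy/√(Sxx·Syy) = 20.5/√(488.75) = 20.5/22.107691 = 0.927279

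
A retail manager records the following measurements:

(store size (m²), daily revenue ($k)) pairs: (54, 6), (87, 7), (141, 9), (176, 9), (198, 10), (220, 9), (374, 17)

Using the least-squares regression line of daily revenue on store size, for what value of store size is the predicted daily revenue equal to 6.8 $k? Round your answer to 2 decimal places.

n = 7, Σx = 1250, Σy = 67, Σxy = 14104, Σx² = 288822
Sxx = Σx² − (Σx)²/n = 288822 − 223214.285714 = 65607.714286
Sxy = Σxy − (Σx)(Σy)/n = 14104 − 11964.285714 = 2139.714286
b = Sxy/Sxx = 2139.714286/65607.714286 = 0.032614
a = ȳ − b·x̄ = 9.571429 − 0.032614·178.571429 = 3.747543
Set a + b·x = 6.8: x = (6.8 − 3.747543) / 0.032614 = 93.594151

93.59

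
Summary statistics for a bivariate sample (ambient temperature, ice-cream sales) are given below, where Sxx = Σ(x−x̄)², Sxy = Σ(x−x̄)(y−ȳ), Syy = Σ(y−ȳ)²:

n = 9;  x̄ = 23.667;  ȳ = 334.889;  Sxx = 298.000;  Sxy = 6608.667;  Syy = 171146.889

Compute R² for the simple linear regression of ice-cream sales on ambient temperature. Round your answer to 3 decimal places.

0.856

R² = Sxy²/(Sxx·Syy) = (6608.667)²/(298·171146.889) = 0.856333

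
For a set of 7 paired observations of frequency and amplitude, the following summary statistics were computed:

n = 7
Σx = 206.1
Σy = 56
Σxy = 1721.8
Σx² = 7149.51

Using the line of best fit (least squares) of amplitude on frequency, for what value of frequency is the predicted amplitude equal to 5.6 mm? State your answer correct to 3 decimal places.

Sxx = Σx² − (Σx)²/n = 7149.51 − 6068.172857 = 1081.337143
Sxy = Σxy − (Σx)(Σy)/n = 1721.8 − 1648.8 = 73
b = Sxy/Sxx = 73/1081.337143 = 0.067509
a = ȳ − b·x̄ = 8 − 0.067509·29.442857 = 6.012342
Set a + b·x = 5.6: x = (5.6 − 6.012342) / 0.067509 = -6.107953

-6.108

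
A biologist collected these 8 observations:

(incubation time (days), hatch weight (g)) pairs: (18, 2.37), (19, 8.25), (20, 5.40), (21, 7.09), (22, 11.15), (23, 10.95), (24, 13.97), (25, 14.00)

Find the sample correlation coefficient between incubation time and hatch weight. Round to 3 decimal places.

n = 8, Σx = 172, Σy = 73.18, Σxy = 1638.73, Σx² = 3740, Σy² = 788.4934
Sxx = Σx² − (Σx)²/n = 3740 − 3698 = 42
Sxy = Σxy − (Σx)(Σy)/n = 1638.73 − 1573.37 = 65.36
Syy = Σy² − (Σy)²/n = 788.4934 − 669.41405 = 119.07935
r = Sxy/√(Sxx·Syy) = 65.36/√(5001.3327) = 65.36/70.720101 = 0.924207

0.924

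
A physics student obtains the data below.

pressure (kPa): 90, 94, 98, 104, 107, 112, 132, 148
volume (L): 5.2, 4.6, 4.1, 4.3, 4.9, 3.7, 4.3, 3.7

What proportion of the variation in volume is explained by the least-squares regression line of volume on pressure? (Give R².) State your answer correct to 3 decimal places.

n = 8, Σx = 885, Σy = 34.8, Σxy = 3803.3, Σx² = 100677, Σy² = 153.38
Sxx = Σx² − (Σx)²/n = 100677 − 97903.125 = 2773.875
Sxy = Σxy − (Σx)(Σy)/n = 3803.3 − 3849.75 = -46.45
Syy = Σy² − (Σy)²/n = 153.38 − 151.38 = 2
R² = Sxy²/(Sxx·Syy) = (-46.45)²/(2773.875·2) = 0.388915

0.389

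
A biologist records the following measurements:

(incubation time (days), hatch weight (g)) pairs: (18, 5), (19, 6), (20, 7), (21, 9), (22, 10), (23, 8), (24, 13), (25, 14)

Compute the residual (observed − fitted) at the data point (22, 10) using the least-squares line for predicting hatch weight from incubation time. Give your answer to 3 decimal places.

0.393

n = 8, Σx = 172, Σy = 72, Σxy = 1599, Σx² = 3740
Sxx = Σx² − (Σx)²/n = 3740 − 3698 = 42
Sxy = Σxy − (Σx)(Σy)/n = 1599 − 1548 = 51
b = Sxy/Sxx = 51/42 = 1.214286
a = ȳ − b·x̄ = 9 − 1.214286·21.5 = -17.107143
ŷ(22) = -17.107143 + 1.214286·22 = 9.607143
residual = y − ŷ = 10 − 9.607143 = 0.392857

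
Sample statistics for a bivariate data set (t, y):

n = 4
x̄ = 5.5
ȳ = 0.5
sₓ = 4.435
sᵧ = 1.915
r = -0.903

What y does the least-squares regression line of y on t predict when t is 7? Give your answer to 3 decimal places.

b = r · sᵧ/sₓ = -0.903 · 1.915/4.435 = -0.389909
a = ȳ − b·x̄ = 0.5 − (-0.389909)·5.5 = 2.644498
ŷ(7) = a + b·7 = 2.644498 + (-0.389909)·7 = -0.084863

-0.085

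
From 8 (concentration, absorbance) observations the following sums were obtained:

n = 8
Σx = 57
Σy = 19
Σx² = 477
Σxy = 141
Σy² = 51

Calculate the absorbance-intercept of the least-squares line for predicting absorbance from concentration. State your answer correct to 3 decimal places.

1.810

Sxx = Σx² − (Σx)²/n = 477 − 406.125 = 70.875
Sxy = Σxy − (Σx)(Σy)/n = 141 − 135.375 = 5.625
b = Sxy/Sxx = 5.625/70.875 = 0.079365
a = ȳ − b·x̄ = 2.375 − 0.079365·7.125 = 1.809524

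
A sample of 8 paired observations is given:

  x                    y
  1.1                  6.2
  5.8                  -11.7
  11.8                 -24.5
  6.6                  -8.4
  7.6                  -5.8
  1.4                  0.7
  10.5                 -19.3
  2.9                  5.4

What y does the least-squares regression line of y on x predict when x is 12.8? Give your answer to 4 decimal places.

n = 8, Σx = 47.7, Σy = -57.4, Σxy = -635.67, Σx² = 396.03
Sxx = Σx² − (Σx)²/n = 396.03 − 284.41125 = 111.61875
Sxy = Σxy − (Σx)(Σy)/n = -635.67 − (-342.2475) = -293.4225
b = Sxy/Sxx = -293.4225/111.61875 = -2.628792
a = ȳ − b·x̄ = -7.175 − (-2.628792)·5.9625 = 8.499174
ŷ(12.8) = a + b·12.8 = 8.499174 + (-2.628792)·12.8 = -25.149367

-25.1494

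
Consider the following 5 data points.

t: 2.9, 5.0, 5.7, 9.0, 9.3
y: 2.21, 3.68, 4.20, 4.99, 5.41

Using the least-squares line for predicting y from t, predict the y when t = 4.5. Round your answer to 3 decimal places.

3.264

n = 5, Σx = 31.9, Σy = 20.49, Σxy = 143.972, Σx² = 233.39
Sxx = Σx² − (Σx)²/n = 233.39 − 203.522 = 29.868
Sxy = Σxy − (Σx)(Σy)/n = 143.972 − 130.7262 = 13.2458
b = Sxy/Sxx = 13.2458/29.868 = 0.443478
a = ȳ − b·x̄ = 4.098 − 0.443478·6.38 = 1.268611
ŷ(4.5) = a + b·4.5 = 1.268611 + 0.443478·4.5 = 3.264261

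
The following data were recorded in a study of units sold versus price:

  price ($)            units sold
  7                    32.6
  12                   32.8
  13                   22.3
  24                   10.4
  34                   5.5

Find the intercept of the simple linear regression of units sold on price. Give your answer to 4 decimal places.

n = 5, Σx = 90, Σy = 103.6, Σxy = 1348.3, Σx² = 2094
Sxx = Σx² − (Σx)²/n = 2094 − 1620 = 474
Sxy = Σxy − (Σx)(Σy)/n = 1348.3 − 1864.8 = -516.5
b = Sxy/Sxx = -516.5/474 = -1.089662
a = ȳ − b·x̄ = 20.72 − (-1.089662)·18 = 40.333924

40.3339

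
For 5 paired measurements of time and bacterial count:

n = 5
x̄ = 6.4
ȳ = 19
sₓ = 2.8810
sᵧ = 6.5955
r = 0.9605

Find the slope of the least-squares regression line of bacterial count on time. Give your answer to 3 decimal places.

b = r · sᵧ/sₓ = 0.9605 · 6.5955/2.881 = 2.198882

2.199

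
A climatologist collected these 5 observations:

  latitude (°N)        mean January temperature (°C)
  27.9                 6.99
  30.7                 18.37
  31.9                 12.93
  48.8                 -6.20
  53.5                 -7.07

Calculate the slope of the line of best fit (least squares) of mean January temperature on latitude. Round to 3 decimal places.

-0.865

n = 5, Σx = 192.8, Σy = 25.02, Σxy = 490.642, Σx² = 7982.2
Sxx = Σx² − (Σx)²/n = 7982.2 − 7434.368 = 547.832
Sxy = Σxy − (Σx)(Σy)/n = 490.642 − 964.7712 = -474.1292
b = Sxy/Sxx = -474.1292/547.832 = -0.865465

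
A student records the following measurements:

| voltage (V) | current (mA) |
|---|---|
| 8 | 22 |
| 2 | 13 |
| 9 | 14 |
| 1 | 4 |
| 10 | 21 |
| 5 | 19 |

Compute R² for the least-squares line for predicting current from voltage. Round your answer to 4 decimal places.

n = 6, Σx = 35, Σy = 93, Σxy = 637, Σx² = 275, Σy² = 1667
Sxx = Σx² − (Σx)²/n = 275 − 204.166667 = 70.833333
Sxy = Σxy − (Σx)(Σy)/n = 637 − 542.5 = 94.5
Syy = Σy² − (Σy)²/n = 1667 − 1441.5 = 225.5
R² = Sxy²/(Sxx·Syy) = (94.5)²/(70.833333·225.5) = 0.559087

0.5591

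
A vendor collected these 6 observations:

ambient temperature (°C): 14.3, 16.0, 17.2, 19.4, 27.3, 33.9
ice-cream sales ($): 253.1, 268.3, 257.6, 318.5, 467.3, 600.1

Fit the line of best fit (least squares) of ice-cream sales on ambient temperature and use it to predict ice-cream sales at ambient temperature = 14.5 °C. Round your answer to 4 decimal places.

n = 6, Σx = 128.1, Σy = 2164.9, Σxy = 51622.43, Σx² = 3027.19
Sxx = Σx² − (Σx)²/n = 3027.19 − 2734.935 = 292.255
Sxy = Σxy − (Σx)(Σy)/n = 51622.43 − 46220.615 = 5401.815
b = Sxy/Sxx = 5401.815/292.255 = 18.483225
a = ȳ − b·x̄ = 360.816667 − 18.483225·21.35 = -33.800193
ŷ(14.5) = a + b·14.5 = -33.800193 + 18.483225·14.5 = 234.206574

234.2066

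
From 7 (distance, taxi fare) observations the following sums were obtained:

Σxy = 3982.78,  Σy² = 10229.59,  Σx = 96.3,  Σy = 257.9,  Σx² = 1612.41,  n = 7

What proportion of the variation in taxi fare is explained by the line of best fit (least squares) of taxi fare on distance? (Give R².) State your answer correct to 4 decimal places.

0.9032

Sxx = Σx² − (Σx)²/n = 1612.41 − 1324.812857 = 287.597143
Sxy = Σxy − (Σx)(Σy)/n = 3982.78 − 3547.967143 = 434.812857
Syy = Σy² − (Σy)²/n = 10229.59 − 9501.772857 = 727.817143
R² = Sxy²/(Sxx·Syy) = (434.812857)²/(287.597143·727.817143) = 0.903229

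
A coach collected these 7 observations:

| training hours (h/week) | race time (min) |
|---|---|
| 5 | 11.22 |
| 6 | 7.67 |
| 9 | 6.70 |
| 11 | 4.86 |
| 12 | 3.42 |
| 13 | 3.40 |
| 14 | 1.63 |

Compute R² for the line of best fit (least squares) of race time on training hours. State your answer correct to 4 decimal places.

n = 7, Σx = 70, Σy = 38.9, Σxy = 323.94, Σx² = 772, Σy² = 279.1402
Sxx = Σx² − (Σx)²/n = 772 − 700 = 72
Sxy = Σxy − (Σx)(Σy)/n = 323.94 − 389 = -65.06
Syy = Σy² − (Σy)²/n = 279.1402 − 216.172857 = 62.967343
R² = Sxy²/(Sxx·Syy) = (-65.06)²/(72·62.967343) = 0.933642

0.9336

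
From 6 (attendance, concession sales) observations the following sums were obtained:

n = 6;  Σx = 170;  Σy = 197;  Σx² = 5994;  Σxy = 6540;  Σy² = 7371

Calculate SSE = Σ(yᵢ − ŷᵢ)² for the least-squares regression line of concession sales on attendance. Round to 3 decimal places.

Sxx = Σx² − (Σx)²/n = 5994 − 4816.666667 = 1177.333333
Sxy = Σxy − (Σx)(Σy)/n = 6540 − 5581.666667 = 958.333333
Syy = Σy² − (Σy)²/n = 7371 − 6468.166667 = 902.833333
b = Sxy/Sxx = 958.333333/1177.333333 = 0.813986
SSE = Syy − b·Sxy = 902.833333 − 0.813986·958.333333 = 122.763024

122.763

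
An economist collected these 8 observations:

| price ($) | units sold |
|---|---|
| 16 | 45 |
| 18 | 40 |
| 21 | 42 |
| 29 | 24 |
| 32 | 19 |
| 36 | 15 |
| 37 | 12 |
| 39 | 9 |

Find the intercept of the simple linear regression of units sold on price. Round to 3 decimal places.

n = 8, Σx = 228, Σy = 206, Σxy = 4961, Σx² = 7072
Sxx = Σx² − (Σx)²/n = 7072 − 6498 = 574
Sxy = Σxy − (Σx)(Σy)/n = 4961 − 5871 = -910
b = Sxy/Sxx = -910/574 = -1.585366
a = ȳ − b·x̄ = 25.75 − (-1.585366)·28.5 = 70.932927

70.933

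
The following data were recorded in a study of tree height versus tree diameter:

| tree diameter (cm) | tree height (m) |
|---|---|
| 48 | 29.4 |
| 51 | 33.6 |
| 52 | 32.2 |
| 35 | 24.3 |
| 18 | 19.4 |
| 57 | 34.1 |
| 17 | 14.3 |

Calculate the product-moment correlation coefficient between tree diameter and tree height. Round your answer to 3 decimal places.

0.978

n = 7, Σx = 278, Σy = 187.3, Σxy = 8185.7, Σx² = 12696, Σy² = 5364.31
Sxx = Σx² − (Σx)²/n = 12696 − 11040.571429 = 1655.428571
Sxy = Σxy − (Σx)(Σy)/n = 8185.7 − 7438.485714 = 747.214286
Syy = Σy² − (Σy)²/n = 5364.31 − 5011.612857 = 352.697143
r = Sxy/√(Sxx·Syy) = 747.214286/√(583864.927347) = 747.214286/764.110547 = 0.977888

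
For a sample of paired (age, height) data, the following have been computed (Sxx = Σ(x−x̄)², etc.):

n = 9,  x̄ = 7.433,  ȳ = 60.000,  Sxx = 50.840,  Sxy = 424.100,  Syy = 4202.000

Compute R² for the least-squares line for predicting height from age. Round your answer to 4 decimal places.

R² = Sxy²/(Sxx·Syy) = (424.1)²/(50.84·4202) = 0.841928

0.8419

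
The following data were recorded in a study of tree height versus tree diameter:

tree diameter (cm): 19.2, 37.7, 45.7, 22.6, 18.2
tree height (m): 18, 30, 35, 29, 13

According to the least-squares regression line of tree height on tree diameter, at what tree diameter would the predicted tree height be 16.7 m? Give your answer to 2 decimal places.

n = 5, Σx = 143.4, Σy = 125, Σxy = 3968.1, Σx² = 4720.42
Sxx = Σx² − (Σx)²/n = 4720.42 − 4112.712 = 607.708
Sxy = Σxy − (Σx)(Σy)/n = 3968.1 − 3585 = 383.1
b = Sxy/Sxx = 383.1/607.708 = 0.630401
a = ȳ − b·x̄ = 25 − 0.630401·28.68 = 6.920087
Set a + b·x = 16.7: x = (16.7 − 6.920087) / 0.630401 = 15.513786

15.51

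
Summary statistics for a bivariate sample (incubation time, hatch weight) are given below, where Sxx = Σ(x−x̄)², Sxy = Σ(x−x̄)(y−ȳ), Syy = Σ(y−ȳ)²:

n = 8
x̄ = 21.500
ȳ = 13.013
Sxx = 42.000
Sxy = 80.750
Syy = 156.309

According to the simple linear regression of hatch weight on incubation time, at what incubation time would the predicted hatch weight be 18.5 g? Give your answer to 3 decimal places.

b = Sxy/Sxx = 80.75/42 = 1.922619
a = ȳ − b·x̄ = 13.013 − 1.922619·21.5 = -28.323310
Set a + b·x = 18.5: x = (18.5 − (-28.323310)) / 1.922619 = 24.353920

24.354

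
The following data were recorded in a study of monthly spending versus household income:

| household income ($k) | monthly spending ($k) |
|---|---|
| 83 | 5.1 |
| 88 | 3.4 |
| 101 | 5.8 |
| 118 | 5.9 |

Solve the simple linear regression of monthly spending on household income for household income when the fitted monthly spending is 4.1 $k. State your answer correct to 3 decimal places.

77.604

n = 4, Σx = 390, Σy = 20.2, Σxy = 2004.5, Σx² = 38758
Sxx = Σx² − (Σx)²/n = 38758 − 38025 = 733
Sxy = Σxy − (Σx)(Σy)/n = 2004.5 − 1969.5 = 35
b = Sxy/Sxx = 35/733 = 0.047749
a = ȳ − b·x̄ = 5.05 − 0.047749·97.5 = 0.394475
Set a + b·x = 4.1: x = (4.1 − 0.394475) / 0.047749 = 77.604286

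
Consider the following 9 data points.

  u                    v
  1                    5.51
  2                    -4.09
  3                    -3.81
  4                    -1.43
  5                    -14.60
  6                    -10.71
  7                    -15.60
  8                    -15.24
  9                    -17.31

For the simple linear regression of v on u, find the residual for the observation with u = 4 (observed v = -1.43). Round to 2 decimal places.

n = 9, Σx = 45, Σy = -77.28, Σxy = -543.99, Σx² = 285
Sxx = Σx² − (Σx)²/n = 285 − 225 = 60
Sxy = Σxy − (Σx)(Σy)/n = -543.99 − (-386.4) = -157.59
b = Sxy/Sxx = -157.59/60 = -2.6265
a = ȳ − b·x̄ = -8.586667 − (-2.6265)·5 = 4.545833
ŷ(4) = 4.545833 + (-2.6265)·4 = -5.960167
residual = y − ŷ = -1.43 − (-5.960167) = 4.530167

4.53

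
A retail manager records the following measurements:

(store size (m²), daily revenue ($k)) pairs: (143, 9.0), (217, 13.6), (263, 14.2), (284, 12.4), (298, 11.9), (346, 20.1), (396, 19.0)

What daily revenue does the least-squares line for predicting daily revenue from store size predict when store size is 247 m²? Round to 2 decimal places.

n = 7, Σx = 1947, Σy = 100.2, Σxy = 29519.2, Σx² = 582699
Sxx = Σx² − (Σx)²/n = 582699 − 541544.142857 = 41154.857143
Sxy = Σxy − (Σx)(Σy)/n = 29519.2 − 27869.914286 = 1649.285714
b = Sxy/Sxx = 1649.285714/41154.857143 = 0.040075
a = ȳ − b·x̄ = 14.314286 − 0.040075·278.142857 = 3.167678
ŷ(247) = a + b·247 = 3.167678 + 0.040075·247 = 13.066232

13.07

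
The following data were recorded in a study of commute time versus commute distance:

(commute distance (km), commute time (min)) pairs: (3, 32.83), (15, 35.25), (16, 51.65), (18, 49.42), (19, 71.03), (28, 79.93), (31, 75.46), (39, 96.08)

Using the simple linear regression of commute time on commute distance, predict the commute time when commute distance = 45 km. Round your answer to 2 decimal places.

n = 8, Σx = 169, Σy = 491.65, Σxy = 12017.19, Σx² = 4441
Sxx = Σx² − (Σx)²/n = 4441 − 3570.125 = 870.875
Sxy = Σxy − (Σx)(Σy)/n = 12017.19 − 10386.10625 = 1631.08375
b = Sxy/Sxx = 1631.08375/870.875 = 1.872925
a = ȳ − b·x̄ = 61.45625 − 1.872925·21.125 = 21.890705
ŷ(45) = a + b·45 = 21.890705 + 1.872925·45 = 106.172340

106.17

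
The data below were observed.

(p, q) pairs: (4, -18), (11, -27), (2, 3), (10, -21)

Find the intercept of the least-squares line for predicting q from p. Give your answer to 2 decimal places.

1.23

n = 4, Σx = 27, Σy = -63, Σxy = -573, Σx² = 241
Sxx = Σx² − (Σx)²/n = 241 − 182.25 = 58.75
Sxy = Σxy − (Σx)(Σy)/n = -573 − (-425.25) = -147.75
b = Sxy/Sxx = -147.75/58.75 = -2.514894
a = ȳ − b·x̄ = -15.75 − (-2.514894)·6.75 = 1.225532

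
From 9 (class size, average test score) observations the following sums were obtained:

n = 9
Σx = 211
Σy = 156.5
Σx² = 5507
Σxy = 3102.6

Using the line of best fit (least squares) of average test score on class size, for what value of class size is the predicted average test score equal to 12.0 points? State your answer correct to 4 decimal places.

28.7740

Sxx = Σx² − (Σx)²/n = 5507 − 4946.777778 = 560.222222
Sxy = Σxy − (Σx)(Σy)/n = 3102.6 − 3669.055556 = -566.455556
b = Sxy/Sxx = -566.455556/560.222222 = -1.011127
a = ȳ − b·x̄ = 17.388889 − (-1.011127)·23.444444 = 41.094189
Set a + b·x = 12.0: x = (12.0 − 41.094189) / (-1.011127) = 28.774033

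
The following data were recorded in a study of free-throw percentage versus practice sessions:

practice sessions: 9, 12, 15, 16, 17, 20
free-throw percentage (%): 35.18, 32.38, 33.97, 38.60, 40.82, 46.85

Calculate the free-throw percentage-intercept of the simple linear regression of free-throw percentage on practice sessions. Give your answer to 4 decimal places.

n = 6, Σx = 89, Σy = 227.8, Σxy = 3463.27, Σx² = 1395
Sxx = Σx² − (Σx)²/n = 1395 − 1320.166667 = 74.833333
Sxy = Σxy − (Σx)(Σy)/n = 3463.27 − 3379.033333 = 84.236667
b = Sxy/Sxx = 84.236667/74.833333 = 1.125657
a = ȳ − b·x̄ = 37.966667 − 1.125657·14.833333 = 21.269421

21.2694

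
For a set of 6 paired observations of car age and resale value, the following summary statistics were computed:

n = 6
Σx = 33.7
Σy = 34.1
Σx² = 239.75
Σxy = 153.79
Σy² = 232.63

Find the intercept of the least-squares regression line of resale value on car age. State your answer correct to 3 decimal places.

Sxx = Σx² − (Σx)²/n = 239.75 − 189.281667 = 50.468333
Sxy = Σxy − (Σx)(Σy)/n = 153.79 − 191.528333 = -37.738333
b = Sxy/Sxx = -37.738333/50.468333 = -0.747763
a = ȳ − b·x̄ = 5.683333 − (-0.747763)·5.616667 = 9.883267

9.883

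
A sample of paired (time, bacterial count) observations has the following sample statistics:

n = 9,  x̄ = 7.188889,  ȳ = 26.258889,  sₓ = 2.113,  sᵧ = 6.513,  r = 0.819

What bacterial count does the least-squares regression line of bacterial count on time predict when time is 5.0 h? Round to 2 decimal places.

b = r · sᵧ/sₓ = 0.819 · 6.513/2.113 = 2.524442
a = ȳ − b·x̄ = 26.258889 − 2.524442·7.188889 = 8.110952
ŷ(5.0) = a + b·5.0 = 8.110952 + 2.524442·5 = 20.733165

20.73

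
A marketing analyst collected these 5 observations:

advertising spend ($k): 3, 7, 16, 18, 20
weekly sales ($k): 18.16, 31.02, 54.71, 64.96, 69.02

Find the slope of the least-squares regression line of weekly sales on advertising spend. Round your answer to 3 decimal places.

n = 5, Σx = 64, Σy = 237.87, Σxy = 3696.66, Σx² = 1038
Sxx = Σx² − (Σx)²/n = 1038 − 819.2 = 218.8
Sxy = Σxy − (Σx)(Σy)/n = 3696.66 − 3044.736 = 651.924
b = Sxy/Sxx = 651.924/218.8 = 2.979543

2.980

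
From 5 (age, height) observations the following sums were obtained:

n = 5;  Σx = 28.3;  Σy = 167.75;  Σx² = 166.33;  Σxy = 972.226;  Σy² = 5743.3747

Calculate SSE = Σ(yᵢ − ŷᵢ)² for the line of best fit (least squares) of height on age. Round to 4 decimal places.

Sxx = Σx² − (Σx)²/n = 166.33 − 160.178 = 6.152
Sxy = Σxy − (Σx)(Σy)/n = 972.226 − 949.465 = 22.761
Syy = Σy² − (Σy)²/n = 5743.3747 − 5628.0125 = 115.3622
b = Sxy/Sxx = 22.761/6.152 = 3.699772
SSE = Syy − b·Sxy = 115.3622 − 3.699772·22.761 = 31.151680

31.1517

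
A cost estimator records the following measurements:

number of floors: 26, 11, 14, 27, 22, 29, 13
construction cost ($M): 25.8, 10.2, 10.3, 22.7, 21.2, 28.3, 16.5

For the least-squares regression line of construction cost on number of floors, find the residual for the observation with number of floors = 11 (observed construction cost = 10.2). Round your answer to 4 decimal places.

-0.6942

n = 7, Σx = 142, Σy = 135, Σxy = 3041.7, Σx² = 3216
Sxx = Σx² − (Σx)²/n = 3216 − 2880.571429 = 335.428571
Sxy = Σxy − (Σx)(Σy)/n = 3041.7 − 2738.571429 = 303.128571
b = Sxy/Sxx = 303.128571/335.428571 = 0.903705
a = ȳ − b·x̄ = 19.285714 − 0.903705·20.285714 = 0.953407
ŷ(11) = 0.953407 + 0.903705·11 = 10.894165
residual = y − ŷ = 10.2 − 10.894165 = -0.694165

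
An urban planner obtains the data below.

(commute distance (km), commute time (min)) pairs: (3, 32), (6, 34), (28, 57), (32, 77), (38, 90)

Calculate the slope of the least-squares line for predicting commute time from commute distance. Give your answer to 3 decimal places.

1.563

n = 5, Σx = 107, Σy = 290, Σxy = 7780, Σx² = 3297
Sxx = Σx² − (Σx)²/n = 3297 − 2289.8 = 1007.2
Sxy = Σxy − (Σx)(Σy)/n = 7780 − 6206 = 1574
b = Sxy/Sxx = 1574/1007.2 = 1.562748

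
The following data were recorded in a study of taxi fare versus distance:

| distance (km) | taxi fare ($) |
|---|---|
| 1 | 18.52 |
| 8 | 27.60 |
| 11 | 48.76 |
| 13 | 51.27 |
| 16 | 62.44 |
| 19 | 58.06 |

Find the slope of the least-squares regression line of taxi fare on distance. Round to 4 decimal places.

2.5944

n = 6, Σx = 68, Σy = 266.65, Σxy = 3544.37, Σx² = 972
Sxx = Σx² − (Σx)²/n = 972 − 770.666667 = 201.333333
Sxy = Σxy − (Σx)(Σy)/n = 3544.37 − 3022.033333 = 522.336667
b = Sxy/Sxx = 522.336667/201.333333 = 2.594387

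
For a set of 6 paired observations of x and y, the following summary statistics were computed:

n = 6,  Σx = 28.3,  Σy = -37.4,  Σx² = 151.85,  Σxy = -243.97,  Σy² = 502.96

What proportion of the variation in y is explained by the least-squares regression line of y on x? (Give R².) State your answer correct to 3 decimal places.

0.921

Sxx = Σx² − (Σx)²/n = 151.85 − 133.481667 = 18.368333
Sxy = Σxy − (Σx)(Σy)/n = -243.97 − (-176.403333) = -67.566667
Syy = Σy² − (Σy)²/n = 502.96 − 233.126667 = 269.833333
R² = Sxy²/(Sxx·Syy) = (-67.566667)²/(18.368333·269.833333) = 0.921085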